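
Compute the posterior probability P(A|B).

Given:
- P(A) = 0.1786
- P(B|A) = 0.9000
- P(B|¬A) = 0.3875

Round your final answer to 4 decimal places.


Bayes' theorem: P(A|B) = P(B|A) × P(A) / P(B)

Step 1: Calculate P(B) using law of total probability
P(B) = P(B|A)P(A) + P(B|¬A)P(¬A)
     = 0.9000 × 0.1786 + 0.3875 × 0.8214
     = 0.16074000 + 0.31829250
     = 0.47903250

Step 2: Apply Bayes' theorem
P(A|B) = P(B|A) × P(A) / P(B)
       = 0.16074000 / 0.47903250
       = 0.3356


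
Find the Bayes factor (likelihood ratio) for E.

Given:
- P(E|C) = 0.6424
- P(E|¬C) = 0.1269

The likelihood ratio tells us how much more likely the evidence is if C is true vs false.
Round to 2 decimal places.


Likelihood Ratio (LR) = P(E|C) / P(E|¬C)

LR = 0.6424 / 0.1269
   = 5.06

The evidence is 5.06 times more likely if C is true than if C is false.
LR > 1, so observing E raises the odds in favor of C.


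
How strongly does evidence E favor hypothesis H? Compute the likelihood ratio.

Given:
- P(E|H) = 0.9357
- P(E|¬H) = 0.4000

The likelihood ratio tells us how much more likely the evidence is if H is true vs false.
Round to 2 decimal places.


Likelihood Ratio (LR) = P(E|H) / P(E|¬H)

LR = 0.9357 / 0.4000
   = 2.34

The evidence is 2.34 times more likely if H is true than if H is false.
LR > 1, so observing E raises the odds in favor of H.


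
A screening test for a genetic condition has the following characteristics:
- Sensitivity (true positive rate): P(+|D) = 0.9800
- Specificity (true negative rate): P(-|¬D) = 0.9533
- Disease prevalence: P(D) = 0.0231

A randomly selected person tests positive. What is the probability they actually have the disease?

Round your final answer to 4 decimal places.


Let D = has disease, + = positive test

Given:
- P(D) = 0.0231 (prevalence)
- P(+|D) = 0.9800 (sensitivity)
- P(-|¬D) = 0.9533 (specificity)
- P(+|¬D) = 0.0467 (false positive rate = 1 - specificity)

Step 1: Find P(+)
P(+) = P(+|D)P(D) + P(+|¬D)P(¬D)
     = 0.9800 × 0.0231 + 0.0467 × 0.9769
     = 0.02263800 + 0.04562123
     = 0.06825923

Step 2: Apply Bayes' theorem for P(D|+)
P(D|+) = P(+|D)P(D) / P(+)
       = 0.02263800 / 0.06825923
       = 0.3316


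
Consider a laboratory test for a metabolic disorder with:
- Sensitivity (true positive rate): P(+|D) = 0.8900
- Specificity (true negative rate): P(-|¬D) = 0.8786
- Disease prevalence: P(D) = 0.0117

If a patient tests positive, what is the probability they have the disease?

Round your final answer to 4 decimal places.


Let D = has disease, + = positive test

Given:
- P(D) = 0.0117 (prevalence)
- P(+|D) = 0.8900 (sensitivity)
- P(-|¬D) = 0.8786 (specificity)
- P(+|¬D) = 0.1214 (false positive rate = 1 - specificity)

Step 1: Find P(+)
P(+) = P(+|D)P(D) + P(+|¬D)P(¬D)
     = 0.8900 × 0.0117 + 0.1214 × 0.9883
     = 0.01041300 + 0.11997962
     = 0.13039262

Step 2: Apply Bayes' theorem for P(D|+)
P(D|+) = P(+|D)P(D) / P(+)
       = 0.01041300 / 0.13039262
       = 0.0799


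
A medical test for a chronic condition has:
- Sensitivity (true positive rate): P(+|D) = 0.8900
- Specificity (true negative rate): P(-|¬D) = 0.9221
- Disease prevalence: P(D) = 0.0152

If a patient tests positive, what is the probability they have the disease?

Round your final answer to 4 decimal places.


Let D = has disease, + = positive test

Given:
- P(D) = 0.0152 (prevalence)
- P(+|D) = 0.8900 (sensitivity)
- P(-|¬D) = 0.9221 (specificity)
- P(+|¬D) = 0.0779 (false positive rate = 1 - specificity)

Step 1: Find P(+)
P(+) = P(+|D)P(D) + P(+|¬D)P(¬D)
     = 0.8900 × 0.0152 + 0.0779 × 0.9848
     = 0.01352800 + 0.07671592
     = 0.09024392

Step 2: Apply Bayes' theorem for P(D|+)
P(D|+) = P(+|D)P(D) / P(+)
       = 0.01352800 / 0.09024392
       = 0.1499


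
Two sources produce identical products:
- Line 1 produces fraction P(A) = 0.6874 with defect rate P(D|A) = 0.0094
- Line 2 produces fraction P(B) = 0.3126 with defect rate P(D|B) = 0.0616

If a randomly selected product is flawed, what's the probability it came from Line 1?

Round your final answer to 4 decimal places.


Let A = from Line 1, D = flawed

Given:
- P(A) = 0.6874, P(B) = 0.3126
- P(D|A) = 0.0094, P(D|B) = 0.0616

Step 1: Find P(D)
P(D) = P(D|A)P(A) + P(D|B)P(B)
     = 0.0094 × 0.6874 + 0.0616 × 0.3126
     = 0.00646156 + 0.01925616
     = 0.02571772

Step 2: Apply Bayes' theorem
P(A|D) = P(D|A)P(A) / P(D)
       = 0.00646156 / 0.02571772
       = 0.2512


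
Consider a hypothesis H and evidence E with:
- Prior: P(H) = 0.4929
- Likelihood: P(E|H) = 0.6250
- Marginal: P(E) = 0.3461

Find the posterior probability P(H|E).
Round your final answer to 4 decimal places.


Using Bayes' theorem:

P(H|E) = P(E|H) × P(H) / P(E)
       = 0.6250 × 0.4929 / 0.3461
       = 0.30806250 / 0.3461
       = 0.8901

The evidence strengthens our belief in H.
Prior: 0.4929 → Posterior: 0.8901


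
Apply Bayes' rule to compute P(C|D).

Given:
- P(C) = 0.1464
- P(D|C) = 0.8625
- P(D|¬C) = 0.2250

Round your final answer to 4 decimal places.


Bayes' theorem: P(C|D) = P(D|C) × P(C) / P(D)

Step 1: Calculate P(D) using law of total probability
P(D) = P(D|C)P(C) + P(D|¬C)P(¬C)
     = 0.8625 × 0.1464 + 0.2250 × 0.8536
     = 0.12627000 + 0.19206000
     = 0.31833000

Step 2: Apply Bayes' theorem
P(C|D) = P(D|C) × P(C) / P(D)
       = 0.12627000 / 0.31833000
       = 0.3967


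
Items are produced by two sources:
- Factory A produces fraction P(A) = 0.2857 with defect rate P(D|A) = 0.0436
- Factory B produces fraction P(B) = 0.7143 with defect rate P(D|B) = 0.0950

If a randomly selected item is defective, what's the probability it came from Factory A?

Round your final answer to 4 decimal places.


Let A = from Factory A, D = defective

Given:
- P(A) = 0.2857, P(B) = 0.7143
- P(D|A) = 0.0436, P(D|B) = 0.0950

Step 1: Find P(D)
P(D) = P(D|A)P(A) + P(D|B)P(B)
     = 0.0436 × 0.2857 + 0.0950 × 0.7143
     = 0.01245652 + 0.06785850
     = 0.08031502

Step 2: Apply Bayes' theorem
P(A|D) = P(D|A)P(A) / P(D)
       = 0.01245652 / 0.08031502
       = 0.1551


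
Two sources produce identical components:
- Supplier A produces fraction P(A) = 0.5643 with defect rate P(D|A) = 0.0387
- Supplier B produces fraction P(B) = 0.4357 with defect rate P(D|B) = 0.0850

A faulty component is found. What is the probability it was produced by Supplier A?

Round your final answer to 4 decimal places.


Let A = from Supplier A, D = faulty

Given:
- P(A) = 0.5643, P(B) = 0.4357
- P(D|A) = 0.0387, P(D|B) = 0.0850

Step 1: Find P(D)
P(D) = P(D|A)P(A) + P(D|B)P(B)
     = 0.0387 × 0.5643 + 0.0850 × 0.4357
     = 0.02183841 + 0.03703450
     = 0.05887291

Step 2: Apply Bayes' theorem
P(A|D) = P(D|A)P(A) / P(D)
       = 0.02183841 / 0.05887291
       = 0.3709


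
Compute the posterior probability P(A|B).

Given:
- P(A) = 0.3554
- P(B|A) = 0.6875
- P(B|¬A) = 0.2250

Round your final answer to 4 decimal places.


Bayes' theorem: P(A|B) = P(B|A) × P(A) / P(B)

Step 1: Calculate P(B) using law of total probability
P(B) = P(B|A)P(A) + P(B|¬A)P(¬A)
     = 0.6875 × 0.3554 + 0.2250 × 0.6446
     = 0.24433750 + 0.14503500
     = 0.38937250

Step 2: Apply Bayes' theorem
P(A|B) = P(B|A) × P(A) / P(B)
       = 0.24433750 / 0.38937250
       = 0.6275


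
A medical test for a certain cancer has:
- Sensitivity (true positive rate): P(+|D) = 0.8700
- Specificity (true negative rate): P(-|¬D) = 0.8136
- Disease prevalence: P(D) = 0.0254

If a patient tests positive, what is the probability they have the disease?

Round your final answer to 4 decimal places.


Let D = has disease, + = positive test

Given:
- P(D) = 0.0254 (prevalence)
- P(+|D) = 0.8700 (sensitivity)
- P(-|¬D) = 0.8136 (specificity)
- P(+|¬D) = 0.1864 (false positive rate = 1 - specificity)

Step 1: Find P(+)
P(+) = P(+|D)P(D) + P(+|¬D)P(¬D)
     = 0.8700 × 0.0254 + 0.1864 × 0.9746
     = 0.02209800 + 0.18166544
     = 0.20376344

Step 2: Apply Bayes' theorem for P(D|+)
P(D|+) = P(+|D)P(D) / P(+)
       = 0.02209800 / 0.20376344
       = 0.1084


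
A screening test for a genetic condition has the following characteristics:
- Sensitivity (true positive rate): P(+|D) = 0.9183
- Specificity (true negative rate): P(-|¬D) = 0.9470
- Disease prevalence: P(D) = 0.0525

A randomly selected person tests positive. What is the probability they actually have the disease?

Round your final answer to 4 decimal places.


Let D = has disease, + = positive test

Given:
- P(D) = 0.0525 (prevalence)
- P(+|D) = 0.9183 (sensitivity)
- P(-|¬D) = 0.9470 (specificity)
- P(+|¬D) = 0.0530 (false positive rate = 1 - specificity)

Step 1: Find P(+)
P(+) = P(+|D)P(D) + P(+|¬D)P(¬D)
     = 0.9183 × 0.0525 + 0.0530 × 0.9475
     = 0.04821075 + 0.05021750
     = 0.09842825

Step 2: Apply Bayes' theorem for P(D|+)
P(D|+) = P(+|D)P(D) / P(+)
       = 0.04821075 / 0.09842825
       = 0.4898


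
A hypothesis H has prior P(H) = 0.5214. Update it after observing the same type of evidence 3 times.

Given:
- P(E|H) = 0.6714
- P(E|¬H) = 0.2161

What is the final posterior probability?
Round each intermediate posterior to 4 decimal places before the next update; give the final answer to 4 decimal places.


Sequential Bayesian updating:

Initial prior: P(H) = 0.5214

Update 1:
  P(E) = 0.6714 × 0.5214 + 0.2161 × 0.4786 = 0.35006796 + 0.10342546 = 0.45349342
  P(H|E) = 0.35006796 / 0.45349342 = 0.7719

Update 2:
  P(E) = 0.6714 × 0.7719 + 0.2161 × 0.2281 = 0.51825366 + 0.04929241 = 0.56754607
  P(H|E) = 0.51825366 / 0.56754607 = 0.9131

Update 3:
  P(E) = 0.6714 × 0.9131 + 0.2161 × 0.0869 = 0.61305534 + 0.01877909 = 0.63183443
  P(H|E) = 0.61305534 / 0.63183443 = 0.9703

Final posterior: 0.9703


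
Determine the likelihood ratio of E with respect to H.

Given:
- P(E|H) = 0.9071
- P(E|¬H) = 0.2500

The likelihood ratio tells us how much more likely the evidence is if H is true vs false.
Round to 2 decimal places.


Likelihood Ratio (LR) = P(E|H) / P(E|¬H)

LR = 0.9071 / 0.2500
   = 3.63

The evidence is 3.63 times more likely if H is true than if H is false.
Because LR exceeds 1, E is evidence for H.


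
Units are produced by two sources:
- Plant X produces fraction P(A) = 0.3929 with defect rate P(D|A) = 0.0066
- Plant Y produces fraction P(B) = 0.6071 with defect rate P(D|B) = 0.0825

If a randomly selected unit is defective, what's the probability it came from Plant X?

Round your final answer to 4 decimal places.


Let A = from Plant X, D = defective

Given:
- P(A) = 0.3929, P(B) = 0.6071
- P(D|A) = 0.0066, P(D|B) = 0.0825

Step 1: Find P(D)
P(D) = P(D|A)P(A) + P(D|B)P(B)
     = 0.0066 × 0.3929 + 0.0825 × 0.6071
     = 0.00259314 + 0.05008575
     = 0.05267889

Step 2: Apply Bayes' theorem
P(A|D) = P(D|A)P(A) / P(D)
       = 0.00259314 / 0.05267889
       = 0.0492


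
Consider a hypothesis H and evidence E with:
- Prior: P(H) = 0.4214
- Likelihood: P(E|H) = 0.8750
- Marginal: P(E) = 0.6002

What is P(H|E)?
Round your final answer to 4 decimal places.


Using Bayes' theorem:

P(H|E) = P(E|H) × P(H) / P(E)
       = 0.8750 × 0.4214 / 0.6002
       = 0.36872500 / 0.6002
       = 0.6143

The evidence strengthens our belief in H.
Prior: 0.4214 → Posterior: 0.6143


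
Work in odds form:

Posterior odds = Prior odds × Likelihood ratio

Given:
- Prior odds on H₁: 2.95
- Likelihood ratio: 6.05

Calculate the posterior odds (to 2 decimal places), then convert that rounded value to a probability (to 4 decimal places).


Step 1: Calculate posterior odds
Posterior odds = Prior odds × LR
               = 2.95 × 6.05
               = 17.85

Step 2: Convert to probability
P(H₁|E) = Posterior odds / (1 + Posterior odds)
       = 17.85 / (1 + 17.85)
       = 17.85 / 18.85
       = 0.9469

The evidence increased P(H₁) from 0.7468 to 0.9469.


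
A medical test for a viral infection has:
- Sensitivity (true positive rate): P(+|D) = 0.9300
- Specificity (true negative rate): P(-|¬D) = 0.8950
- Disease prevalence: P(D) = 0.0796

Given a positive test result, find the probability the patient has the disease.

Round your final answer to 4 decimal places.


Let D = has disease, + = positive test

Given:
- P(D) = 0.0796 (prevalence)
- P(+|D) = 0.9300 (sensitivity)
- P(-|¬D) = 0.8950 (specificity)
- P(+|¬D) = 0.1050 (false positive rate = 1 - specificity)

Step 1: Find P(+)
P(+) = P(+|D)P(D) + P(+|¬D)P(¬D)
     = 0.9300 × 0.0796 + 0.1050 × 0.9204
     = 0.07402800 + 0.09664200
     = 0.17067000

Step 2: Apply Bayes' theorem for P(D|+)
P(D|+) = P(+|D)P(D) / P(+)
       = 0.07402800 / 0.17067000
       = 0.4337


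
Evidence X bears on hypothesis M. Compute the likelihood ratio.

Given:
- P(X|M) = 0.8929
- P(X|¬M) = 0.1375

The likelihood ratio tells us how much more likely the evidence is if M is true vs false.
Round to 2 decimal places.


Likelihood Ratio (LR) = P(X|M) / P(X|¬M)

LR = 0.8929 / 0.1375
   = 6.49

The evidence is 6.49 times more likely if M is true than if M is false.
Since LR > 1, the evidence supports M over ¬M.


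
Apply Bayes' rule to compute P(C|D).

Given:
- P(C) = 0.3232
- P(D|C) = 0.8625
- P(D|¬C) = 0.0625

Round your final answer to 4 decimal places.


Bayes' theorem: P(C|D) = P(D|C) × P(C) / P(D)

Step 1: Calculate P(D) using law of total probability
P(D) = P(D|C)P(C) + P(D|¬C)P(¬C)
     = 0.8625 × 0.3232 + 0.0625 × 0.6768
     = 0.27876000 + 0.04230000
     = 0.32106000

Step 2: Apply Bayes' theorem
P(C|D) = P(D|C) × P(C) / P(D)
       = 0.27876000 / 0.32106000
       = 0.8682


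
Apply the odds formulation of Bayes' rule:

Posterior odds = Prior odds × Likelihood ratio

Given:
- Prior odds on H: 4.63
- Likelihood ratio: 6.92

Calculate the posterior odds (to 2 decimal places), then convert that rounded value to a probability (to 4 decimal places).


Step 1: Calculate posterior odds
Posterior odds = Prior odds × LR
               = 4.63 × 6.92
               = 32.04

Step 2: Convert to probability
P(H|E) = Posterior odds / (1 + Posterior odds)
       = 32.04 / (1 + 32.04)
       = 32.04 / 33.04
       = 0.9697

The evidence increased P(H) from 0.8224 to 0.9697.


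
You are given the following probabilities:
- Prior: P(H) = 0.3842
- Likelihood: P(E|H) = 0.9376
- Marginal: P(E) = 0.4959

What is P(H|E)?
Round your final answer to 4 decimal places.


Using Bayes' theorem:

P(H|E) = P(E|H) × P(H) / P(E)
       = 0.9376 × 0.3842 / 0.4959
       = 0.36022592 / 0.4959
       = 0.7264

The evidence strengthens our belief in H.
Prior: 0.3842 → Posterior: 0.7264


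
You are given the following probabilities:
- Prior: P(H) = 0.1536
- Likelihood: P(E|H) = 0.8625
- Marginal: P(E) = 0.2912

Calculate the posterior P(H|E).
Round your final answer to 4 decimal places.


Using Bayes' theorem:

P(H|E) = P(E|H) × P(H) / P(E)
       = 0.8625 × 0.1536 / 0.2912
       = 0.13248000 / 0.2912
       = 0.4549

The evidence strengthens our belief in H.
Prior: 0.1536 → Posterior: 0.4549


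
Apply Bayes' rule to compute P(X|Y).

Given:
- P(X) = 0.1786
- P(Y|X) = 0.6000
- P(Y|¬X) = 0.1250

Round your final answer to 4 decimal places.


Bayes' theorem: P(X|Y) = P(Y|X) × P(X) / P(Y)

Step 1: Calculate P(Y) using law of total probability
P(Y) = P(Y|X)P(X) + P(Y|¬X)P(¬X)
     = 0.6000 × 0.1786 + 0.1250 × 0.8214
     = 0.10716000 + 0.10267500
     = 0.20983500

Step 2: Apply Bayes' theorem
P(X|Y) = P(Y|X) × P(X) / P(Y)
       = 0.10716000 / 0.20983500
       = 0.5107


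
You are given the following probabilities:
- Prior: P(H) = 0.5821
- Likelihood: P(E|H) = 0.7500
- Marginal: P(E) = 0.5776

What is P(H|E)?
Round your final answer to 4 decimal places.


Using Bayes' theorem:

P(H|E) = P(E|H) × P(H) / P(E)
       = 0.7500 × 0.5821 / 0.5776
       = 0.43657500 / 0.5776
       = 0.7558

The evidence strengthens our belief in H.
Prior: 0.5821 → Posterior: 0.7558


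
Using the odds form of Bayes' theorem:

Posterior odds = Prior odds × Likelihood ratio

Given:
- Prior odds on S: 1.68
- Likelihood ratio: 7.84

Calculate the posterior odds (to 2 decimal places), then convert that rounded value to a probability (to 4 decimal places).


Step 1: Calculate posterior odds
Posterior odds = Prior odds × LR
               = 1.68 × 7.84
               = 13.17

Step 2: Convert to probability
P(S|E) = Posterior odds / (1 + Posterior odds)
       = 13.17 / (1 + 13.17)
       = 13.17 / 14.17
       = 0.9294

The evidence increased P(S) from 0.6269 to 0.9294.


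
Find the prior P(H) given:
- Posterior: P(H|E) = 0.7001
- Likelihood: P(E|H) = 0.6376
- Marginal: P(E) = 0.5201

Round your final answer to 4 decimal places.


From Bayes' theorem: P(H|E) = P(E|H) × P(H) / P(E)

Rearranging for P(H):
P(H) = P(H|E) × P(E) / P(E|H)
     = 0.7001 × 0.5201 / 0.6376
     = 0.36412201 / 0.6376
     = 0.5711


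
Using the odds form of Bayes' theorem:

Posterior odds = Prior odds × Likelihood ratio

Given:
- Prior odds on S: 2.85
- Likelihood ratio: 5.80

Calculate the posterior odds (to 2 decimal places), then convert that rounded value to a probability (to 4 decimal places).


Step 1: Calculate posterior odds
Posterior odds = Prior odds × LR
               = 2.85 × 5.80
               = 16.53

Step 2: Convert to probability
P(S|E) = Posterior odds / (1 + Posterior odds)
       = 16.53 / (1 + 16.53)
       = 16.53 / 17.53
       = 0.9430

The evidence increased P(S) from 0.7403 to 0.9430.


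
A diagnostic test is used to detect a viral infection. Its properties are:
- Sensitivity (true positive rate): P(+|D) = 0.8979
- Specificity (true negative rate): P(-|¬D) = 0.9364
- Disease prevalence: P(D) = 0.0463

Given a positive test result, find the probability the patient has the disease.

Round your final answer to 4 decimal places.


Let D = has disease, + = positive test

Given:
- P(D) = 0.0463 (prevalence)
- P(+|D) = 0.8979 (sensitivity)
- P(-|¬D) = 0.9364 (specificity)
- P(+|¬D) = 0.0636 (false positive rate = 1 - specificity)

Step 1: Find P(+)
P(+) = P(+|D)P(D) + P(+|¬D)P(¬D)
     = 0.8979 × 0.0463 + 0.0636 × 0.9537
     = 0.04157277 + 0.06065532
     = 0.10222809

Step 2: Apply Bayes' theorem for P(D|+)
P(D|+) = P(+|D)P(D) / P(+)
       = 0.04157277 / 0.10222809
       = 0.4067


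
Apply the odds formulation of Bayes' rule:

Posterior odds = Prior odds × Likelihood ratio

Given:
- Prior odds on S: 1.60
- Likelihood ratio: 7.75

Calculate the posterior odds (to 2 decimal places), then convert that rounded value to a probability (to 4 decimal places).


Step 1: Calculate posterior odds
Posterior odds = Prior odds × LR
               = 1.60 × 7.75
               = 12.40

Step 2: Convert to probability
P(S|E) = Posterior odds / (1 + Posterior odds)
       = 12.40 / (1 + 12.40)
       = 12.40 / 13.40
       = 0.9254

The evidence increased P(S) from 0.6154 to 0.9254.


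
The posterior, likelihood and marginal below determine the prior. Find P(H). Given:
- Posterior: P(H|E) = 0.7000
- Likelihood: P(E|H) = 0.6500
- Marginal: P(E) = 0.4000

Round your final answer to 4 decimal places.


From Bayes' theorem: P(H|E) = P(E|H) × P(H) / P(E)

Rearranging for P(H):
P(H) = P(H|E) × P(E) / P(E|H)
     = 0.7000 × 0.4000 / 0.6500
     = 0.28000000 / 0.6500
     = 0.4308


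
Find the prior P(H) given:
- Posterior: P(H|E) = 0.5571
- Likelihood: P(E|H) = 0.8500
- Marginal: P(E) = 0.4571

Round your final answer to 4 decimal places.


From Bayes' theorem: P(H|E) = P(E|H) × P(H) / P(E)

Rearranging for P(H):
P(H) = P(H|E) × P(E) / P(E|H)
     = 0.5571 × 0.4571 / 0.8500
     = 0.25465041 / 0.8500
     = 0.2996


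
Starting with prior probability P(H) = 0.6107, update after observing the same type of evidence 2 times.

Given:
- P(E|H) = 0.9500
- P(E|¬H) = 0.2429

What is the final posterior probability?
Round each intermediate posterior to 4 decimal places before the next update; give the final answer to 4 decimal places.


Sequential Bayesian updating:

Initial prior: P(H) = 0.6107

Update 1:
  P(E) = 0.9500 × 0.6107 + 0.2429 × 0.3893 = 0.58016500 + 0.09456097 = 0.67472597
  P(H|E) = 0.58016500 / 0.67472597 = 0.8599

Update 2:
  P(E) = 0.9500 × 0.8599 + 0.2429 × 0.1401 = 0.81690500 + 0.03403029 = 0.85093529
  P(H|E) = 0.81690500 / 0.85093529 = 0.9600

Final posterior: 0.9600


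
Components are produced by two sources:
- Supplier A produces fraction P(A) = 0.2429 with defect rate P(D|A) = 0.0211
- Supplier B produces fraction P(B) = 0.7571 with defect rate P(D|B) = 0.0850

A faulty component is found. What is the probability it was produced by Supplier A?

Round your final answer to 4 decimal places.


Let A = from Supplier A, D = faulty

Given:
- P(A) = 0.2429, P(B) = 0.7571
- P(D|A) = 0.0211, P(D|B) = 0.0850

Step 1: Find P(D)
P(D) = P(D|A)P(A) + P(D|B)P(B)
     = 0.0211 × 0.2429 + 0.0850 × 0.7571
     = 0.00512519 + 0.06435350
     = 0.06947869

Step 2: Apply Bayes' theorem
P(A|D) = P(D|A)P(A) / P(D)
       = 0.00512519 / 0.06947869
       = 0.0738


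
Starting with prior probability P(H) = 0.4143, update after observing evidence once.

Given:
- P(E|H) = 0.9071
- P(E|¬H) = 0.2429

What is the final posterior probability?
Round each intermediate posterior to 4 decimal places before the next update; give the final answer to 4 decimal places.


Sequential Bayesian updating:

Initial prior: P(H) = 0.4143

Update 1:
  P(E) = 0.9071 × 0.4143 + 0.2429 × 0.5857 = 0.37581153 + 0.14226653 = 0.51807806
  P(H|E) = 0.37581153 / 0.51807806 = 0.7254

Final posterior: 0.7254


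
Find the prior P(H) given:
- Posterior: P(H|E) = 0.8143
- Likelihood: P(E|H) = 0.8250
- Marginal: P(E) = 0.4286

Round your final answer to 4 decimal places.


From Bayes' theorem: P(H|E) = P(E|H) × P(H) / P(E)

Rearranging for P(H):
P(H) = P(H|E) × P(E) / P(E|H)
     = 0.8143 × 0.4286 / 0.8250
     = 0.34900898 / 0.8250
     = 0.4230


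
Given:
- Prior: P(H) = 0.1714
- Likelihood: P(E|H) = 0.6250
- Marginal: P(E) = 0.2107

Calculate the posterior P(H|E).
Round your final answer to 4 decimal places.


Using Bayes' theorem:

P(H|E) = P(E|H) × P(H) / P(E)
       = 0.6250 × 0.1714 / 0.2107
       = 0.10712500 / 0.2107
       = 0.5084

The evidence strengthens our belief in H.
Prior: 0.1714 → Posterior: 0.5084


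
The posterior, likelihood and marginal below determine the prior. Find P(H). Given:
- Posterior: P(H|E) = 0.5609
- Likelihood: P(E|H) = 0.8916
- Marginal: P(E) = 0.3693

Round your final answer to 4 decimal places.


From Bayes' theorem: P(H|E) = P(E|H) × P(H) / P(E)

Rearranging for P(H):
P(H) = P(H|E) × P(E) / P(E|H)
     = 0.5609 × 0.3693 / 0.8916
     = 0.20714037 / 0.8916
     = 0.2323


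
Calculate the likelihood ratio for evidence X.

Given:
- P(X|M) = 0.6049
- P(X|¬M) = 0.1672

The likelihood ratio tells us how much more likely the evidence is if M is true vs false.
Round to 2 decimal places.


Likelihood Ratio (LR) = P(X|M) / P(X|¬M)

LR = 0.6049 / 0.1672
   = 3.62

The evidence is 3.62 times more likely if M is true than if M is false.
LR > 1, so observing X raises the odds in favor of M.


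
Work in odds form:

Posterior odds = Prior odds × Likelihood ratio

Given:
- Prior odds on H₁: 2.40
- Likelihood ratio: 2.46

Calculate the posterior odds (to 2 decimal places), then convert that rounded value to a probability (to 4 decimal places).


Step 1: Calculate posterior odds
Posterior odds = Prior odds × LR
               = 2.40 × 2.46
               = 5.90

Step 2: Convert to probability
P(H₁|E) = Posterior odds / (1 + Posterior odds)
       = 5.90 / (1 + 5.90)
       = 5.90 / 6.90
       = 0.8551

The evidence increased P(H₁) from 0.7059 to 0.8551.


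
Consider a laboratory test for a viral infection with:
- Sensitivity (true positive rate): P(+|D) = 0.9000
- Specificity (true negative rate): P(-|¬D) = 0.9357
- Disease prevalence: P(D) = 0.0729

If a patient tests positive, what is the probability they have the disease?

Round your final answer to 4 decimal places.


Let D = has disease, + = positive test

Given:
- P(D) = 0.0729 (prevalence)
- P(+|D) = 0.9000 (sensitivity)
- P(-|¬D) = 0.9357 (specificity)
- P(+|¬D) = 0.0643 (false positive rate = 1 - specificity)

Step 1: Find P(+)
P(+) = P(+|D)P(D) + P(+|¬D)P(¬D)
     = 0.9000 × 0.0729 + 0.0643 × 0.9271
     = 0.06561000 + 0.05961253
     = 0.12522253

Step 2: Apply Bayes' theorem for P(D|+)
P(D|+) = P(+|D)P(D) / P(+)
       = 0.06561000 / 0.12522253
       = 0.5239


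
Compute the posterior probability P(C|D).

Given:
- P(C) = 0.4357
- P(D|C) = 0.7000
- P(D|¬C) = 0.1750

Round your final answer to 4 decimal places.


Bayes' theorem: P(C|D) = P(D|C) × P(C) / P(D)

Step 1: Calculate P(D) using law of total probability
P(D) = P(D|C)P(C) + P(D|¬C)P(¬C)
     = 0.7000 × 0.4357 + 0.1750 × 0.5643
     = 0.30499000 + 0.09875250
     = 0.40374250

Step 2: Apply Bayes' theorem
P(C|D) = P(D|C) × P(C) / P(D)
       = 0.30499000 / 0.40374250
       = 0.7554


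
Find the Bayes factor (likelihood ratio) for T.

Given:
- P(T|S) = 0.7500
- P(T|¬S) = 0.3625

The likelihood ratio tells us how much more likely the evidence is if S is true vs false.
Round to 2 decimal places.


Likelihood Ratio (LR) = P(T|S) / P(T|¬S)

LR = 0.7500 / 0.3625
   = 2.07

The evidence is 2.07 times more likely if S is true than if S is false.
Since LR > 1, the evidence supports S over ¬S.


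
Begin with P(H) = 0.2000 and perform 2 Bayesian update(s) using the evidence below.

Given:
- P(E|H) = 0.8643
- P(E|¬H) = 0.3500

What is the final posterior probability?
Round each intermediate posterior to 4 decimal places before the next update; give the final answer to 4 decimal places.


Sequential Bayesian updating:

Initial prior: P(H) = 0.2000

Update 1:
  P(E) = 0.8643 × 0.2000 + 0.3500 × 0.8000 = 0.17286000 + 0.28000000 = 0.45286000
  P(H|E) = 0.17286000 / 0.45286000 = 0.3817

Update 2:
  P(E) = 0.8643 × 0.3817 + 0.3500 × 0.6183 = 0.32990331 + 0.21640500 = 0.54630831
  P(H|E) = 0.32990331 / 0.54630831 = 0.6039

Final posterior: 0.6039


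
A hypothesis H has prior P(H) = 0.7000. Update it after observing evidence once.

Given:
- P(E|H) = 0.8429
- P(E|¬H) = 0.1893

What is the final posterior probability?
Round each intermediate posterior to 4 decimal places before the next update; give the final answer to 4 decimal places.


Sequential Bayesian updating:

Initial prior: P(H) = 0.7000

Update 1:
  P(E) = 0.8429 × 0.7000 + 0.1893 × 0.3000 = 0.59003000 + 0.05679000 = 0.64682000
  P(H|E) = 0.59003000 / 0.64682000 = 0.9122

Final posterior: 0.9122


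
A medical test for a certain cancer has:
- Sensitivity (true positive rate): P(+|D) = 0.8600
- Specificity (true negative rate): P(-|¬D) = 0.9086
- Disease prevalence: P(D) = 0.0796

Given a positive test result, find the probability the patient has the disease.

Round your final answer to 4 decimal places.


Let D = has disease, + = positive test

Given:
- P(D) = 0.0796 (prevalence)
- P(+|D) = 0.8600 (sensitivity)
- P(-|¬D) = 0.9086 (specificity)
- P(+|¬D) = 0.0914 (false positive rate = 1 - specificity)

Step 1: Find P(+)
P(+) = P(+|D)P(D) + P(+|¬D)P(¬D)
     = 0.8600 × 0.0796 + 0.0914 × 0.9204
     = 0.06845600 + 0.08412456
     = 0.15258056

Step 2: Apply Bayes' theorem for P(D|+)
P(D|+) = P(+|D)P(D) / P(+)
       = 0.06845600 / 0.15258056
       = 0.4487


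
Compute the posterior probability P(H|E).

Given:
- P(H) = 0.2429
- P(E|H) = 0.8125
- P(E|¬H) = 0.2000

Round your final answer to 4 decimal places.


Bayes' theorem: P(H|E) = P(E|H) × P(H) / P(E)

Step 1: Calculate P(E) using law of total probability
P(E) = P(E|H)P(H) + P(E|¬H)P(¬H)
     = 0.8125 × 0.2429 + 0.2000 × 0.7571
     = 0.19735625 + 0.15142000
     = 0.34877625

Step 2: Apply Bayes' theorem
P(H|E) = P(E|H) × P(H) / P(E)
       = 0.19735625 / 0.34877625
       = 0.5659


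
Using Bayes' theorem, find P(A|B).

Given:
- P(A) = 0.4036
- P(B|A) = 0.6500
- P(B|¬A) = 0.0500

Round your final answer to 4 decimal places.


Bayes' theorem: P(A|B) = P(B|A) × P(A) / P(B)

Step 1: Calculate P(B) using law of total probability
P(B) = P(B|A)P(A) + P(B|¬A)P(¬A)
     = 0.6500 × 0.4036 + 0.0500 × 0.5964
     = 0.26234000 + 0.02982000
     = 0.29216000

Step 2: Apply Bayes' theorem
P(A|B) = P(B|A) × P(A) / P(B)
       = 0.26234000 / 0.29216000
       = 0.8979


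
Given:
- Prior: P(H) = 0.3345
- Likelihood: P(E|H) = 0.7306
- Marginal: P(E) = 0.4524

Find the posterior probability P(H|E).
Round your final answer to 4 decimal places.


Using Bayes' theorem:

P(H|E) = P(E|H) × P(H) / P(E)
       = 0.7306 × 0.3345 / 0.4524
       = 0.24438570 / 0.4524
       = 0.5402

The evidence strengthens our belief in H.
Prior: 0.3345 → Posterior: 0.5402


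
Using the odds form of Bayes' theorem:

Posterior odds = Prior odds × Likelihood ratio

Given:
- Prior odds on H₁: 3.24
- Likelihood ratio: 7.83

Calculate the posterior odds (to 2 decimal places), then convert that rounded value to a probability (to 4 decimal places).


Step 1: Calculate posterior odds
Posterior odds = Prior odds × LR
               = 3.24 × 7.83
               = 25.37

Step 2: Convert to probability
P(H₁|E) = Posterior odds / (1 + Posterior odds)
       = 25.37 / (1 + 25.37)
       = 25.37 / 26.37
       = 0.9621

The evidence increased P(H₁) from 0.7642 to 0.9621.


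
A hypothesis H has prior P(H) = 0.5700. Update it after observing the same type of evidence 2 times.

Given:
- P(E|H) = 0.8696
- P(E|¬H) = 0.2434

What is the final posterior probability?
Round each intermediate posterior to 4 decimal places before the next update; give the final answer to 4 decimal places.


Sequential Bayesian updating:

Initial prior: P(H) = 0.5700

Update 1:
  P(E) = 0.8696 × 0.5700 + 0.2434 × 0.4300 = 0.49567200 + 0.10466200 = 0.60033400
  P(H|E) = 0.49567200 / 0.60033400 = 0.8257

Update 2:
  P(E) = 0.8696 × 0.8257 + 0.2434 × 0.1743 = 0.71802872 + 0.04242462 = 0.76045334
  P(H|E) = 0.71802872 / 0.76045334 = 0.9442

Final posterior: 0.9442


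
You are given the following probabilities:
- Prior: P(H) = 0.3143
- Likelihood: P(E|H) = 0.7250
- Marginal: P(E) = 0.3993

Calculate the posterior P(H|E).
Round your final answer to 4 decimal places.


Using Bayes' theorem:

P(H|E) = P(E|H) × P(H) / P(E)
       = 0.7250 × 0.3143 / 0.3993
       = 0.22786750 / 0.3993
       = 0.5707

The evidence strengthens our belief in H.
Prior: 0.3143 → Posterior: 0.5707


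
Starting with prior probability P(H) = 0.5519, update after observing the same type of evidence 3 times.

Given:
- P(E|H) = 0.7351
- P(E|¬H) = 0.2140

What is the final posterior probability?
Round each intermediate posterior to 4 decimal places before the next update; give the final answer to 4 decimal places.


Sequential Bayesian updating:

Initial prior: P(H) = 0.5519

Update 1:
  P(E) = 0.7351 × 0.5519 + 0.2140 × 0.4481 = 0.40570169 + 0.09589340 = 0.50159509
  P(H|E) = 0.40570169 / 0.50159509 = 0.8088

Update 2:
  P(E) = 0.7351 × 0.8088 + 0.2140 × 0.1912 = 0.59454888 + 0.04091680 = 0.63546568
  P(H|E) = 0.59454888 / 0.63546568 = 0.9356

Update 3:
  P(E) = 0.7351 × 0.9356 + 0.2140 × 0.0644 = 0.68775956 + 0.01378160 = 0.70154116
  P(H|E) = 0.68775956 / 0.70154116 = 0.9804

Final posterior: 0.9804


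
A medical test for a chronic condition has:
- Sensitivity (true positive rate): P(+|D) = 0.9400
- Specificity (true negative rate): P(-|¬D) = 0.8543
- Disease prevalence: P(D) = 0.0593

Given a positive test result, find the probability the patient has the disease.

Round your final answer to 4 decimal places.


Let D = has disease, + = positive test

Given:
- P(D) = 0.0593 (prevalence)
- P(+|D) = 0.9400 (sensitivity)
- P(-|¬D) = 0.8543 (specificity)
- P(+|¬D) = 0.1457 (false positive rate = 1 - specificity)

Step 1: Find P(+)
P(+) = P(+|D)P(D) + P(+|¬D)P(¬D)
     = 0.9400 × 0.0593 + 0.1457 × 0.9407
     = 0.05574200 + 0.13705999
     = 0.19280199

Step 2: Apply Bayes' theorem for P(D|+)
P(D|+) = P(+|D)P(D) / P(+)
       = 0.05574200 / 0.19280199
       = 0.2891


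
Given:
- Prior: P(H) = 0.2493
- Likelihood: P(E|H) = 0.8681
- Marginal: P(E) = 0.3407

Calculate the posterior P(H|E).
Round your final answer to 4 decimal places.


Using Bayes' theorem:

P(H|E) = P(E|H) × P(H) / P(E)
       = 0.8681 × 0.2493 / 0.3407
       = 0.21641733 / 0.3407
       = 0.6352

The evidence strengthens our belief in H.
Prior: 0.2493 → Posterior: 0.6352


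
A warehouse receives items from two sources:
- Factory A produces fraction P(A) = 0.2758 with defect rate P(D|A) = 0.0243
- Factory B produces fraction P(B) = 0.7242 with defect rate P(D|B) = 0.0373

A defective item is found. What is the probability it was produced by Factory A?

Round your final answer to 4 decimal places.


Let A = from Factory A, D = defective

Given:
- P(A) = 0.2758, P(B) = 0.7242
- P(D|A) = 0.0243, P(D|B) = 0.0373

Step 1: Find P(D)
P(D) = P(D|A)P(A) + P(D|B)P(B)
     = 0.0243 × 0.2758 + 0.0373 × 0.7242
     = 0.00670194 + 0.02701266
     = 0.03371460

Step 2: Apply Bayes' theorem
P(A|D) = P(D|A)P(A) / P(D)
       = 0.00670194 / 0.03371460
       = 0.1988


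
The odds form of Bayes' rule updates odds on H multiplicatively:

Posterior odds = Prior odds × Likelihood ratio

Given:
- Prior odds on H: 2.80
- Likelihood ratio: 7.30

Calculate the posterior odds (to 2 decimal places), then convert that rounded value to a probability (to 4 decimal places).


Step 1: Calculate posterior odds
Posterior odds = Prior odds × LR
               = 2.80 × 7.30
               = 20.44

Step 2: Convert to probability
P(H|E) = Posterior odds / (1 + Posterior odds)
       = 20.44 / (1 + 20.44)
       = 20.44 / 21.44
       = 0.9534

The evidence increased P(H) from 0.7368 to 0.9534.


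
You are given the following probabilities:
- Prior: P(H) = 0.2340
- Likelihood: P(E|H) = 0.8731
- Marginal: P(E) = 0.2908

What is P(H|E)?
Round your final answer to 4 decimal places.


Using Bayes' theorem:

P(H|E) = P(E|H) × P(H) / P(E)
       = 0.8731 × 0.2340 / 0.2908
       = 0.20430540 / 0.2908
       = 0.7026

The evidence strengthens our belief in H.
Prior: 0.2340 → Posterior: 0.7026


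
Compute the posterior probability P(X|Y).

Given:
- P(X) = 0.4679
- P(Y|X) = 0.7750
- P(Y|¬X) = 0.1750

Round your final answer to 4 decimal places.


Bayes' theorem: P(X|Y) = P(Y|X) × P(X) / P(Y)

Step 1: Calculate P(Y) using law of total probability
P(Y) = P(Y|X)P(X) + P(Y|¬X)P(¬X)
     = 0.7750 × 0.4679 + 0.1750 × 0.5321
     = 0.36262250 + 0.09311750
     = 0.45574000

Step 2: Apply Bayes' theorem
P(X|Y) = P(Y|X) × P(X) / P(Y)
       = 0.36262250 / 0.45574000
       = 0.7957


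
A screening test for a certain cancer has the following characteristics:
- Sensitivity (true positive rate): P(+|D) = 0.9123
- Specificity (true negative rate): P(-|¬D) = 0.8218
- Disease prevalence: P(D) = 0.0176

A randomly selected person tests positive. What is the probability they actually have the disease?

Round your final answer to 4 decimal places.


Let D = has disease, + = positive test

Given:
- P(D) = 0.0176 (prevalence)
- P(+|D) = 0.9123 (sensitivity)
- P(-|¬D) = 0.8218 (specificity)
- P(+|¬D) = 0.1782 (false positive rate = 1 - specificity)

Step 1: Find P(+)
P(+) = P(+|D)P(D) + P(+|¬D)P(¬D)
     = 0.9123 × 0.0176 + 0.1782 × 0.9824
     = 0.01605648 + 0.17506368
     = 0.19112016

Step 2: Apply Bayes' theorem for P(D|+)
P(D|+) = P(+|D)P(D) / P(+)
       = 0.01605648 / 0.19112016
       = 0.0840


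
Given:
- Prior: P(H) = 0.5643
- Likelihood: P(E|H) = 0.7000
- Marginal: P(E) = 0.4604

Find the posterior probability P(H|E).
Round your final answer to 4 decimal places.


Using Bayes' theorem:

P(H|E) = P(E|H) × P(H) / P(E)
       = 0.7000 × 0.5643 / 0.4604
       = 0.39501000 / 0.4604
       = 0.8580

The evidence strengthens our belief in H.
Prior: 0.5643 → Posterior: 0.8580


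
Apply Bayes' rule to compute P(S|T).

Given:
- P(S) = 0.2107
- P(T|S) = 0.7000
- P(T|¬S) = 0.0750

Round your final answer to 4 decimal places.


Bayes' theorem: P(S|T) = P(T|S) × P(S) / P(T)

Step 1: Calculate P(T) using law of total probability
P(T) = P(T|S)P(S) + P(T|¬S)P(¬S)
     = 0.7000 × 0.2107 + 0.0750 × 0.7893
     = 0.14749000 + 0.05919750
     = 0.20668750

Step 2: Apply Bayes' theorem
P(S|T) = P(T|S) × P(S) / P(T)
       = 0.14749000 / 0.20668750
       = 0.7136


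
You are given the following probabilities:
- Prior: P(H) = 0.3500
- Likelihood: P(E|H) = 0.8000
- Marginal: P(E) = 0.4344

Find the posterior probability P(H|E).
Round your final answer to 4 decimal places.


Using Bayes' theorem:

P(H|E) = P(E|H) × P(H) / P(E)
       = 0.8000 × 0.3500 / 0.4344
       = 0.28000000 / 0.4344
       = 0.6446

The evidence strengthens our belief in H.
Prior: 0.3500 → Posterior: 0.6446


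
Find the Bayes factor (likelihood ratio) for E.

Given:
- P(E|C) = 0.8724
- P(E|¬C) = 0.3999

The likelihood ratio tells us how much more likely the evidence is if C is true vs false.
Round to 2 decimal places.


Likelihood Ratio (LR) = P(E|C) / P(E|¬C)

LR = 0.8724 / 0.3999
   = 2.18

The evidence is 2.18 times more likely if C is true than if C is false.
LR > 1, so observing E raises the odds in favor of C.


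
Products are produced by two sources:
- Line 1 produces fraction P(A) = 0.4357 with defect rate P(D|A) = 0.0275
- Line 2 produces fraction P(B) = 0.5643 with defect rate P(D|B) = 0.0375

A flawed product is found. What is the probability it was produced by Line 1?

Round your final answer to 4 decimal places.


Let A = from Line 1, D = flawed

Given:
- P(A) = 0.4357, P(B) = 0.5643
- P(D|A) = 0.0275, P(D|B) = 0.0375

Step 1: Find P(D)
P(D) = P(D|A)P(A) + P(D|B)P(B)
     = 0.0275 × 0.4357 + 0.0375 × 0.5643
     = 0.01198175 + 0.02116125
     = 0.03314300

Step 2: Apply Bayes' theorem
P(A|D) = P(D|A)P(A) / P(D)
       = 0.01198175 / 0.03314300
       = 0.3615


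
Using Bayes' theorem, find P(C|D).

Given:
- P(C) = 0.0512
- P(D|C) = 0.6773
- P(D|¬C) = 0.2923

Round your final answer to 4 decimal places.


Bayes' theorem: P(C|D) = P(D|C) × P(C) / P(D)

Step 1: Calculate P(D) using law of total probability
P(D) = P(D|C)P(C) + P(D|¬C)P(¬C)
     = 0.6773 × 0.0512 + 0.2923 × 0.9488
     = 0.03467776 + 0.27733424
     = 0.31201200

Step 2: Apply Bayes' theorem
P(C|D) = P(D|C) × P(C) / P(D)
       = 0.03467776 / 0.31201200
       = 0.1111


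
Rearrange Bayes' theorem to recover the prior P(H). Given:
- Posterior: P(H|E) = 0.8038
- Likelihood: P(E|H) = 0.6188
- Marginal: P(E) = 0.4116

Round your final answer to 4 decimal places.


From Bayes' theorem: P(H|E) = P(E|H) × P(H) / P(E)

Rearranging for P(H):
P(H) = P(H|E) × P(E) / P(E|H)
     = 0.8038 × 0.4116 / 0.6188
     = 0.33084408 / 0.6188
     = 0.5347


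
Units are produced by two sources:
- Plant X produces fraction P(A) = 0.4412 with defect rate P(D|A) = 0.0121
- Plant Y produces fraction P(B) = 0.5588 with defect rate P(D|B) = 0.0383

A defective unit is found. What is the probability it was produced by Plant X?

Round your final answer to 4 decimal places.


Let A = from Plant X, D = defective

Given:
- P(A) = 0.4412, P(B) = 0.5588
- P(D|A) = 0.0121, P(D|B) = 0.0383

Step 1: Find P(D)
P(D) = P(D|A)P(A) + P(D|B)P(B)
     = 0.0121 × 0.4412 + 0.0383 × 0.5588
     = 0.00533852 + 0.02140204
     = 0.02674056

Step 2: Apply Bayes' theorem
P(A|D) = P(D|A)P(A) / P(D)
       = 0.00533852 / 0.02674056
       = 0.1996


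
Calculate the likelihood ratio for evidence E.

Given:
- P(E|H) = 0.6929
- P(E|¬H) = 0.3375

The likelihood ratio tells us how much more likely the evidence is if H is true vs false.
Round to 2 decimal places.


Likelihood Ratio (LR) = P(E|H) / P(E|¬H)

LR = 0.6929 / 0.3375
   = 2.05

The evidence is 2.05 times more likely if H is true than if H is false.
LR > 1, so observing E raises the odds in favor of H.


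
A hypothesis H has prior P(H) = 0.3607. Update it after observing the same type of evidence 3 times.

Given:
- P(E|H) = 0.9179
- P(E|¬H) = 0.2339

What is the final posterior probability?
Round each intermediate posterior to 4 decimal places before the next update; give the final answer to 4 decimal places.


Sequential Bayesian updating:

Initial prior: P(H) = 0.3607

Update 1:
  P(E) = 0.9179 × 0.3607 + 0.2339 × 0.6393 = 0.33108653 + 0.14953227 = 0.48061880
  P(H|E) = 0.33108653 / 0.48061880 = 0.6889

Update 2:
  P(E) = 0.9179 × 0.6889 + 0.2339 × 0.3111 = 0.63234131 + 0.07276629 = 0.70510760
  P(H|E) = 0.63234131 / 0.70510760 = 0.8968

Update 3:
  P(E) = 0.9179 × 0.8968 + 0.2339 × 0.1032 = 0.82317272 + 0.02413848 = 0.84731120
  P(H|E) = 0.82317272 / 0.84731120 = 0.9715

Final posterior: 0.9715
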